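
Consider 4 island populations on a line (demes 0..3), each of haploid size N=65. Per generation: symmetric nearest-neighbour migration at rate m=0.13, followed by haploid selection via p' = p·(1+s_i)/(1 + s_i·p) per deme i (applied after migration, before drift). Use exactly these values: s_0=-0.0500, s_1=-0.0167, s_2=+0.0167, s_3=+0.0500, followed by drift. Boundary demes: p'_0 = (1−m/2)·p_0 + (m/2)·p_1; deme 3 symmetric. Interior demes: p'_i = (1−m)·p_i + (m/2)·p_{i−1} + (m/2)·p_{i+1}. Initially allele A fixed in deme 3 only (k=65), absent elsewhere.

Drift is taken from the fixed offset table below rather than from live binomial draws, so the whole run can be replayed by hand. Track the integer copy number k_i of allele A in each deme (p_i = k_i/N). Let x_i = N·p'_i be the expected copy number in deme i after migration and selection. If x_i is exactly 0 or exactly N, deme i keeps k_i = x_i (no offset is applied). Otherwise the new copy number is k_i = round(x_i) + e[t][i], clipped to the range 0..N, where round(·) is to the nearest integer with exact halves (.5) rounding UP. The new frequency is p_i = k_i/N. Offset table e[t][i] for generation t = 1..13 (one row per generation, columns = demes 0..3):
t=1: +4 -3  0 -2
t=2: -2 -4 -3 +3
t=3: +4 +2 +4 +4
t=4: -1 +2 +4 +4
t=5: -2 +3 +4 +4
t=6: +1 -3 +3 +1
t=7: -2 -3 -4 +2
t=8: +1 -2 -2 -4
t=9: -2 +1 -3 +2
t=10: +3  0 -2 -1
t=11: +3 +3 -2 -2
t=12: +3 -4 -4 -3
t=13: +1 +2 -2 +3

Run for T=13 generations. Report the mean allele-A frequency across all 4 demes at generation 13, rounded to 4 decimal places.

t=0: k=[0 0 0 65]
t=1: x=[0.0000 0.0000 4.2909 60.9637] k=[0 0 4 59]
t=2: x=[0.0000 0.2557 7.4232 55.8165] k=[0 0 4 59]
t=3: x=[0.0000 0.2557 7.4232 55.8165] k=[0 2 11 60]
t=4: x=[0.1235 2.4155 13.7790 57.1577] k=[0 4 18 61]
t=5: x=[0.2470 4.5778 20.1143 58.4962] k=[0 8 24 62]
t=6: x=[0.4942 8.3961 25.6869 59.7695] k=[1 5 29 61]
t=7: x=[1.1982 6.2048 29.7871 59.1836] k=[0 3 26 61]
t=8: x=[0.1853 4.2329 27.0412 58.9962] k=[1 2 25 55]
t=9: x=[1.0126 3.3757 25.7119 53.5185] k=[0 4 23 56]
t=10: x=[0.2470 4.8982 24.1609 54.2983] k=[3 5 22 53]
t=11: x=[2.9807 5.8843 23.1563 51.5139] k=[6 9 21 50]
t=12: x=[5.9134 9.4482 22.3472 48.7176] k=[9 5 18 46]
t=13: x=[8.3592 6.0125 19.1983 44.8643] k=[9 8 17 48]

0.3154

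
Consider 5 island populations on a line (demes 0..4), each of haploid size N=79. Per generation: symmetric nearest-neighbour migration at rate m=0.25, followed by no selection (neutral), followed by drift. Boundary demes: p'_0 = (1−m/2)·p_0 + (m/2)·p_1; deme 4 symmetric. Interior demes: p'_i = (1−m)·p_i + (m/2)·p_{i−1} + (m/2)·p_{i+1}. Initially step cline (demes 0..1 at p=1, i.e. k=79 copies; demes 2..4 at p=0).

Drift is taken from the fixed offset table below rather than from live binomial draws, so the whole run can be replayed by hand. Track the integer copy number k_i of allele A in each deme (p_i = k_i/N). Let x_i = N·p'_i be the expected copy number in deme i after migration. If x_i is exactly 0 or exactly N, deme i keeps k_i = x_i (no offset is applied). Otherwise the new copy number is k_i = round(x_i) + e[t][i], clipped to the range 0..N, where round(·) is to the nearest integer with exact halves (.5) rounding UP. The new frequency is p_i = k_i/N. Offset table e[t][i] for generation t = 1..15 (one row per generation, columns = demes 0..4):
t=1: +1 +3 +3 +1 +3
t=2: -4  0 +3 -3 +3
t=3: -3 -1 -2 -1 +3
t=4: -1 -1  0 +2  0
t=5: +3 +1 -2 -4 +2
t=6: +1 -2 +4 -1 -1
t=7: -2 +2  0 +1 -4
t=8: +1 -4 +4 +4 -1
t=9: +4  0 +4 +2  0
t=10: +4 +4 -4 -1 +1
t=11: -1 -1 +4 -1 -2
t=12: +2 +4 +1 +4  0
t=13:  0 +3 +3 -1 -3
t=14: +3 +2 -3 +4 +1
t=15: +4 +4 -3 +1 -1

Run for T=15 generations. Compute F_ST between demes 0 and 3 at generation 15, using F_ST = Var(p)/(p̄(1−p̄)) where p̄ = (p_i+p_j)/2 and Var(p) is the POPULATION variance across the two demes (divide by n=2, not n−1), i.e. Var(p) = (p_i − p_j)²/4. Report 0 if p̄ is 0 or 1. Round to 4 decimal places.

t=0: k=[79 79 0 0 0]
t=1: x=[79.0000 69.1250 9.8750 0.0000 0.0000] k=[79 72 13 0 0]
t=2: x=[78.1250 65.5000 18.7500 1.6250 0.0000] k=[74 66 22 0 0]
t=3: x=[73.0000 61.5000 24.7500 2.7500 0.0000] k=[70 61 23 2 0]
t=4: x=[68.8750 57.3750 25.1250 4.3750 0.2500] k=[68 56 25 6 0]
t=5: x=[66.5000 53.6250 26.5000 7.6250 0.7500] k=[70 55 25 4 3]
t=6: x=[68.1250 53.1250 26.1250 6.5000 3.1250] k=[69 51 30 6 2]
t=7: x=[66.7500 50.6250 29.6250 8.5000 2.5000] k=[65 53 30 10 0]
t=8: x=[63.5000 51.6250 30.3750 11.2500 1.2500] k=[65 48 34 15 0]
t=9: x=[62.8750 48.3750 33.3750 15.5000 1.8750] k=[67 48 37 18 2]
t=10: x=[64.6250 49.0000 36.0000 18.3750 4.0000] k=[69 53 32 17 5]
t=11: x=[67.0000 52.3750 32.7500 17.3750 6.5000] k=[66 51 37 16 5]
t=12: x=[64.1250 51.1250 36.1250 17.2500 6.3750] k=[66 55 37 21 6]
t=13: x=[64.6250 54.1250 37.2500 21.1250 7.8750] k=[65 57 40 20 5]
t=14: x=[64.0000 55.8750 39.6250 20.6250 6.8750] k=[67 58 37 25 8]
t=15: x=[65.8750 56.5000 38.1250 24.3750 10.1250] k=[70 61 35 25 9]

0.3383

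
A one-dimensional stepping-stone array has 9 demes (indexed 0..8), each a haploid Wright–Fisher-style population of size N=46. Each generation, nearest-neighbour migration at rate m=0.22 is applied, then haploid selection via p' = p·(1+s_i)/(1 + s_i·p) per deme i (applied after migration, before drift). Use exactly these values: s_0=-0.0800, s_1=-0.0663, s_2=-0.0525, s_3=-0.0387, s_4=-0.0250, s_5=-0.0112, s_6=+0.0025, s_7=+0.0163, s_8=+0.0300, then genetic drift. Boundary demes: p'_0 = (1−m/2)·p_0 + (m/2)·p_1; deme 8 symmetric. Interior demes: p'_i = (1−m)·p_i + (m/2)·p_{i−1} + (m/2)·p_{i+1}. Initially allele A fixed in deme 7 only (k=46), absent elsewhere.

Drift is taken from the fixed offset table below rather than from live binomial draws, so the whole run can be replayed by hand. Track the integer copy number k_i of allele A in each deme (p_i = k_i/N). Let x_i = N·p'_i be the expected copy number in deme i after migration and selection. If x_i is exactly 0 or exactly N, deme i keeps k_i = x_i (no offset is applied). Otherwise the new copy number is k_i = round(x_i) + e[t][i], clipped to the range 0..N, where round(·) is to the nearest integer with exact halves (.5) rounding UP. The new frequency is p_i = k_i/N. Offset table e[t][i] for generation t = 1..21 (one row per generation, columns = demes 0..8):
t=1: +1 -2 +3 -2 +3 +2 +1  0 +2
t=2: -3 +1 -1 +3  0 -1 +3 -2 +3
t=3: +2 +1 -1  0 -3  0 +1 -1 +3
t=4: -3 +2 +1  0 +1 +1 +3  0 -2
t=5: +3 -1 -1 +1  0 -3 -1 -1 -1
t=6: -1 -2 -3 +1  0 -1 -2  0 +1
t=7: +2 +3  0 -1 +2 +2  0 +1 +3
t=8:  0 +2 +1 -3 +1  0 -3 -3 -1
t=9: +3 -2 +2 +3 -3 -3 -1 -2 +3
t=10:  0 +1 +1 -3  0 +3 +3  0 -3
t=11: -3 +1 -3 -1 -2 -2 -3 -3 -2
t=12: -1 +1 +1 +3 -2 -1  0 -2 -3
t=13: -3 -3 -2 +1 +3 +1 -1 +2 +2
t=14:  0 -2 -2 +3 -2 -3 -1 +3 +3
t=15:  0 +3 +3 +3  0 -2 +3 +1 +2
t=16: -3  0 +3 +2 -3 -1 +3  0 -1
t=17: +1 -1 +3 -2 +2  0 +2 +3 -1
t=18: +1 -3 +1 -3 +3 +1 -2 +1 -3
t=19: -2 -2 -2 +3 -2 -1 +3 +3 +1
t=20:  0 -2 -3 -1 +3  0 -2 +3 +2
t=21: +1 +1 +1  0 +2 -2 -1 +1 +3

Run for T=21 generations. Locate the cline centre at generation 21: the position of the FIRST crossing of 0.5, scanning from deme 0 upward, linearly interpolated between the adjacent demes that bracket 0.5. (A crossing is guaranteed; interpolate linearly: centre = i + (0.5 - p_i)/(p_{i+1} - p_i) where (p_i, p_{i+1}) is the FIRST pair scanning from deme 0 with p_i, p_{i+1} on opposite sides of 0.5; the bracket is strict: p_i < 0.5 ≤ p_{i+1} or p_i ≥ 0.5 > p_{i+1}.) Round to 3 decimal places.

t=0: k=[0 0 0 0 0 0 0 46 0]
t=1: x=[0.0000 0.0000 0.0000 0.0000 0.0000 0.0000 5.0713 36.0071 5.1947] k=[0 0 0 0 0 0 6 36 7]
t=2: x=[0.0000 0.0000 0.0000 0.0000 0.0000 0.6527 8.6575 29.6806 10.4264] k=[0 0 0 0 0 0 12 28 13]
t=3: x=[0.0000 0.0000 0.0000 0.0000 0.0000 1.3056 12.4627 24.7749 14.9467] k=[0 0 0 0 0 1 13 24 18]
t=4: x=[0.0000 0.0000 0.0000 0.0000 0.1073 2.1864 12.9132 22.3157 18.9887] k=[0 0 0 0 1 3 16 22 17]
t=5: x=[0.0000 0.0000 0.0000 0.1058 1.0829 4.1671 15.2554 20.9744 17.8719] k=[0 0 0 1 1 1 14 20 17]
t=6: x=[0.0000 0.0000 0.1042 0.8562 0.9755 2.4042 13.2535 19.1906 17.6504] k=[0 0 0 2 1 1 11 19 19]
t=7: x=[0.0000 0.0000 0.2085 1.6076 1.0829 2.0775 10.8006 18.2979 19.3305] k=[0 0 0 1 3 4 11 19 22]
t=8: x=[0.0000 0.0000 0.1042 1.0680 2.8222 4.6130 11.1311 18.6289 22.0091] k=[0 0 1 0 4 5 8 16 21]
t=9: x=[0.0000 0.1027 0.7397 0.5290 3.5854 5.1681 8.5674 15.8375 20.7863] k=[0 0 3 4 1 2 8 14 24]
t=10: x=[0.0000 0.3083 2.6424 3.4325 1.4051 2.5230 8.0165 14.6007 23.2399] k=[0 1 4 0 1 6 11 15 20]
t=11: x=[0.1012 1.1411 3.0717 0.5290 1.4051 5.9415 10.9108 15.2745 19.7826] k=[0 2 0 0 0 4 8 12 18]
t=12: x=[0.2025 1.4599 0.2085 0.0000 0.4291 3.9591 8.0165 12.3656 17.6605] k=[0 2 1 0 0 3 8 10 15]
t=13: x=[0.2025 1.5630 0.9486 0.1058 0.3218 3.1864 7.6860 10.4601 14.7445] k=[0 0 0 1 3 4 7 12 17]
t=14: x=[0.0000 0.0000 0.1042 1.0680 2.8222 4.1770 7.2352 12.1440 16.7637] k=[0 0 0 4 1 1 6 15 20]
t=15: x=[0.0000 0.0000 0.4171 3.1135 1.2977 1.5332 6.4538 14.7214 19.7826] k=[0 0 3 6 1 0 9 16 22]
t=16: x=[0.0000 0.3083 2.8523 4.9431 1.4051 1.0880 8.7978 16.0586 21.6785] k=[0 0 6 7 0 0 12 16 21]
t=17: x=[0.0000 0.6168 5.1962 5.9136 0.7511 1.3056 11.1411 16.2797 20.7863] k=[0 0 8 4 3 1 13 19 20]
t=18: x=[0.0000 0.8227 6.3779 4.1776 2.8222 2.5131 12.3626 18.6289 20.2244] k=[0 0 7 1 6 4 10 20 17]
t=19: x=[0.0000 0.7197 5.3113 2.1284 5.1138 4.8311 10.4602 18.7493 17.6504] k=[0 0 3 5 3 4 13 22 19]
t=20: x=[0.0000 0.3083 2.7473 4.4004 3.2526 4.8311 13.0233 20.8642 19.6620] k=[0 0 0 3 6 5 11 24 22]
t=21: x=[0.0000 0.0000 0.3128 2.8912 5.4374 5.7134 11.7919 22.5358 22.5597] k=[0 0 1 3 7 4 11 24 26]

6.923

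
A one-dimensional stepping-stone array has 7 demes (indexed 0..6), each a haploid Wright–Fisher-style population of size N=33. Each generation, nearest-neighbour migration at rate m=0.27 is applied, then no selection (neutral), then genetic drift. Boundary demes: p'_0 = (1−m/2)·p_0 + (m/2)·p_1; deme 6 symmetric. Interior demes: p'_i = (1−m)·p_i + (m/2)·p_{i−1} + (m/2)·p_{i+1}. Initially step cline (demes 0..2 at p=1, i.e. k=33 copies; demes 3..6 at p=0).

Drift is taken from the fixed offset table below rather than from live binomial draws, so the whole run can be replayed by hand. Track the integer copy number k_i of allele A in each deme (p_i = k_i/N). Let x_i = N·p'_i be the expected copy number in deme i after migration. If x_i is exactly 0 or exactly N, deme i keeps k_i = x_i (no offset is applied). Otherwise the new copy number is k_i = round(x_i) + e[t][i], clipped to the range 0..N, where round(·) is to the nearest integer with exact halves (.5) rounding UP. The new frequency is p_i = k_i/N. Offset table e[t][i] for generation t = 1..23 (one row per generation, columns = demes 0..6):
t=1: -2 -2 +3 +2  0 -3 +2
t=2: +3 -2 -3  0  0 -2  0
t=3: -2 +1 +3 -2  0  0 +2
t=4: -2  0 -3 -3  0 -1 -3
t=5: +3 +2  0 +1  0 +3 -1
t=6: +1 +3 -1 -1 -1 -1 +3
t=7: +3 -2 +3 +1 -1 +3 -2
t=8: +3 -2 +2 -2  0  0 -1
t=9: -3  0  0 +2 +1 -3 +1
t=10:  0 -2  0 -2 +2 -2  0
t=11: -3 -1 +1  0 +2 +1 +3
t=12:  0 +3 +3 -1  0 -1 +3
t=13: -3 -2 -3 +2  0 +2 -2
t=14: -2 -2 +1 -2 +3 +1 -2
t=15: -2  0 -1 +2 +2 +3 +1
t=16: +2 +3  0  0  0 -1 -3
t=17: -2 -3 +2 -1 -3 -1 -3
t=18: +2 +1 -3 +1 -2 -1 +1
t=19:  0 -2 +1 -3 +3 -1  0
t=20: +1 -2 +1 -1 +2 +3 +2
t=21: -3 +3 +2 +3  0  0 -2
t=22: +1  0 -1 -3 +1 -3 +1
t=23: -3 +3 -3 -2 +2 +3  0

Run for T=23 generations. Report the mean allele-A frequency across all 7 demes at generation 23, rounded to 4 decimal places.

0.4026

t=0: k=[33 33 33 0 0 0 0]
t=1: x=[33.0000 33.0000 28.5450 4.4550 0.0000 0.0000 0.0000] k=[33 33 32 6 0 0 0]
t=2: x=[33.0000 32.8650 28.6250 8.7000 0.8100 0.0000 0.0000] k=[33 31 26 9 1 0 0]
t=3: x=[32.7300 30.5950 24.3800 10.2150 1.9450 0.1350 0.0000] k=[31 32 27 8 2 0 0]
t=4: x=[31.1350 31.1900 25.1100 9.7550 2.5400 0.2700 0.0000] k=[29 31 22 7 3 0 0]
t=5: x=[29.2700 29.5150 21.1900 8.4850 3.1350 0.4050 0.0000] k=[32 32 21 9 3 3 0]
t=6: x=[32.0000 30.5150 20.8650 9.8100 3.8100 2.5950 0.4050] k=[33 33 20 9 3 2 3]
t=7: x=[33.0000 31.2450 20.2700 9.6750 3.6750 2.2700 2.8650] k=[33 29 23 11 3 5 1]
t=8: x=[32.4600 28.7300 22.1900 11.5400 4.3500 4.1900 1.5400] k=[33 27 24 10 4 4 1]
t=9: x=[32.1900 27.4050 22.5150 11.0800 4.8100 3.5950 1.4050] k=[29 27 23 13 6 1 2]
t=10: x=[28.7300 26.7300 22.1900 13.4050 6.2700 1.8100 1.8650] k=[29 25 22 11 8 0 2]
t=11: x=[28.4600 25.1350 20.9200 12.0800 7.3250 1.3500 1.7300] k=[25 24 22 12 9 2 5]
t=12: x=[24.8650 23.8650 20.9200 12.9450 8.4600 3.3500 4.5950] k=[25 27 24 12 8 2 8]
t=13: x=[25.2700 26.3250 22.7850 13.0800 7.7300 3.6200 7.1900] k=[22 24 20 15 8 6 5]
t=14: x=[22.2700 23.1900 19.8650 14.7300 8.6750 6.1350 5.1350] k=[20 21 21 13 12 7 3]
t=15: x=[20.1350 20.8650 19.9200 13.9450 11.4600 7.1350 3.5400] k=[18 21 19 16 13 10 5]
t=16: x=[18.4050 20.3250 18.8650 16.0000 13.0000 9.7300 5.6750] k=[20 23 19 16 13 9 3]
t=17: x=[20.4050 22.0550 19.1350 16.0000 12.8650 8.7300 3.8100] k=[18 19 21 15 10 8 1]
t=18: x=[18.1350 19.1350 19.9200 15.1350 10.4050 7.3250 1.9450] k=[20 20 17 16 8 6 3]
t=19: x=[20.0000 19.5950 17.2700 15.0550 8.8100 5.8650 3.4050] k=[20 18 18 12 12 5 3]
t=20: x=[19.7300 18.2700 17.1900 12.8100 11.0550 5.6750 3.2700] k=[21 16 18 12 13 9 5]
t=21: x=[20.3250 16.9450 16.9200 12.9450 12.3250 9.0000 5.5400] k=[17 20 19 16 12 9 4]
t=22: x=[17.4050 19.4600 18.7300 15.8650 12.1350 8.7300 4.6750] k=[18 19 18 13 13 6 6]
t=23: x=[18.1350 18.7300 17.4600 13.6750 12.0550 6.9450 6.0000] k=[15 22 14 12 14 10 6]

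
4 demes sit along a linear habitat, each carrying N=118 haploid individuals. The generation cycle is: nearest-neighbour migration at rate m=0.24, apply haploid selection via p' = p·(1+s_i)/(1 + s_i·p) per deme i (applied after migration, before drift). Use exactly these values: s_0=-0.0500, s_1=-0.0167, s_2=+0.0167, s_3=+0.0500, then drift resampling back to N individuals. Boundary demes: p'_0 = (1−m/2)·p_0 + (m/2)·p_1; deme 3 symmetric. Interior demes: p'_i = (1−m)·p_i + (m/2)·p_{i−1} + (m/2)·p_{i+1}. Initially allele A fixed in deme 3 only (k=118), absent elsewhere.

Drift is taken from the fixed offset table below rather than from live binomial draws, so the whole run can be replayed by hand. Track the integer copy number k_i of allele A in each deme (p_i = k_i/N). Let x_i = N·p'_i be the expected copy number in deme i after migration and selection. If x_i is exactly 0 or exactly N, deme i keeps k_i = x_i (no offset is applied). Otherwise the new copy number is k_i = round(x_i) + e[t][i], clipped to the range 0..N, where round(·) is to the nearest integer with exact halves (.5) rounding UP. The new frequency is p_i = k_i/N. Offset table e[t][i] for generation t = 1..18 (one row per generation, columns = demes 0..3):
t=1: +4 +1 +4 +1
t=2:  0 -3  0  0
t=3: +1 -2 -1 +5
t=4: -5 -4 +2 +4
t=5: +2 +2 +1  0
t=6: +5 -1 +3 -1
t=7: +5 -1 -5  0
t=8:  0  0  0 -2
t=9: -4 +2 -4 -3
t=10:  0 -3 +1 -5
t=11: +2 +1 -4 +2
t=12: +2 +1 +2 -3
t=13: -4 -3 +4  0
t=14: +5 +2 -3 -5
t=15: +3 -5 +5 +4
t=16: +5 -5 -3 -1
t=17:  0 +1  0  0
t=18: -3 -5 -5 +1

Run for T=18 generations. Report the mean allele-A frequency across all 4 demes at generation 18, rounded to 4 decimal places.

0.2669

t=0: k=[0 0 0 118]
t=1: x=[0.0000 0.0000 14.3677 104.4368] k=[0 0 18 105]
t=2: x=[0.0000 2.1246 26.6199 95.4630] k=[0 0 27 95]
t=3: x=[0.0000 3.1874 32.3071 87.9459] k=[0 1 31 93]
t=4: x=[0.1140 4.4080 35.2480 86.6949] k=[0 0 37 91]
t=5: x=[0.0000 4.3686 39.4739 85.6776] k=[0 6 40 86]
t=6: x=[0.6842 9.2159 41.8864 81.7173] k=[6 8 45 81]
t=7: x=[5.9437 12.0170 45.3415 77.9803] k=[11 11 40 78]
t=8: x=[10.4989 14.2674 41.5246 74.7848] k=[10 14 42 73]
t=9: x=[10.0004 16.6379 42.8108 70.6694] k=[6 19 39 68]
t=10: x=[7.2051 19.5636 40.5195 65.9432] k=[7 17 42 61]
t=11: x=[7.8172 18.5354 41.7256 60.1592] k=[10 20 38 62]
t=12: x=[10.6907 20.6713 39.1521 60.5589] k=[13 22 41 58]
t=13: x=[13.4563 22.8877 41.2030 57.3970] k=[9 20 45 57]
t=14: x=[9.8471 21.3836 43.8956 56.9962] k=[15 23 41 52]
t=15: x=[15.2652 23.8776 40.5999 52.0953] k=[18 19 46 56]
t=16: x=[17.3472 21.8189 44.4178 56.2342] k=[22 17 41 55]
t=17: x=[20.5160 20.1965 40.2380 54.7490] k=[21 21 40 55]
t=18: x=[20.1291 22.9669 39.9565 54.6285] k=[17 18 35 56]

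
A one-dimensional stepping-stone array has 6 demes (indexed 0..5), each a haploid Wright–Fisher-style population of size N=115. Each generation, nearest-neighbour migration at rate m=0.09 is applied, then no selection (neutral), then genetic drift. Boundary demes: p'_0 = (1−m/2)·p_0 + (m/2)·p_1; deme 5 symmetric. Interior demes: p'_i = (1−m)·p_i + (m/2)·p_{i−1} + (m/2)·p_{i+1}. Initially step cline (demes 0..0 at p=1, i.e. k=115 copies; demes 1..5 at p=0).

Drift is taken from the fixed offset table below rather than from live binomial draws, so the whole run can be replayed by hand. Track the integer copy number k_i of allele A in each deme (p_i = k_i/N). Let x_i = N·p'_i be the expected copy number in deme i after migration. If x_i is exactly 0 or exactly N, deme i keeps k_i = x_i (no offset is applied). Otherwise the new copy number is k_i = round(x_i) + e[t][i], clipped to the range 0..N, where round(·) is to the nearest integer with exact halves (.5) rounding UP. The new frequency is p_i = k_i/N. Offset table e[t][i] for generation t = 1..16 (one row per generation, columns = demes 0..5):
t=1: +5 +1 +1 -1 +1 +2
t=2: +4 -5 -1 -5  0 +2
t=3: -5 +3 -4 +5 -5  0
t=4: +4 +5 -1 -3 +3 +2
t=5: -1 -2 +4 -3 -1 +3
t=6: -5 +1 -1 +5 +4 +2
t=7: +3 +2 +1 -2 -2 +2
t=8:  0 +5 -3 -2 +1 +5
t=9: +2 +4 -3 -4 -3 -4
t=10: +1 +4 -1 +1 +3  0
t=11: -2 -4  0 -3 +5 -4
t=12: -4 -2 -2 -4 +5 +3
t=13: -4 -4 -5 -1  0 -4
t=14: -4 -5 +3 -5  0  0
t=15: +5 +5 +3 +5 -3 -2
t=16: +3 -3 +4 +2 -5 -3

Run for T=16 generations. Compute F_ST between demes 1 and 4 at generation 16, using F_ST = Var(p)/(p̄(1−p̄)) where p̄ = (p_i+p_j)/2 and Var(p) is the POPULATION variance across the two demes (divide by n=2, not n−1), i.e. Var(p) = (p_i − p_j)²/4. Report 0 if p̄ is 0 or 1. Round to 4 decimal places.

t=0: k=[115 0 0 0 0 0]
t=1: x=[109.8250 5.1750 0.0000 0.0000 0.0000 0.0000] k=[115 6 0 0 0 0]
t=2: x=[110.0950 10.6350 0.2700 0.0000 0.0000 0.0000] k=[114 6 0 0 0 0]
t=3: x=[109.1400 10.5900 0.2700 0.0000 0.0000 0.0000] k=[104 14 0 0 0 0]
t=4: x=[99.9500 17.4200 0.6300 0.0000 0.0000 0.0000] k=[104 22 0 0 0 0]
t=5: x=[100.3100 24.7000 0.9900 0.0000 0.0000 0.0000] k=[99 23 5 0 0 0]
t=6: x=[95.5800 25.6100 5.5850 0.2250 0.0000 0.0000] k=[91 27 5 5 0 0]
t=7: x=[88.1200 28.8900 5.9900 4.7750 0.2250 0.0000] k=[91 31 7 3 0 0]
t=8: x=[88.3000 32.6200 7.9000 3.0450 0.1350 0.0000] k=[88 38 5 1 1 0]
t=9: x=[85.7500 38.7650 6.3050 1.1800 0.9550 0.0450] k=[88 43 3 0 0 0]
t=10: x=[85.9750 43.2250 4.6650 0.1350 0.0000 0.0000] k=[87 47 4 1 0 0]
t=11: x=[85.2000 46.8650 5.8000 1.0900 0.0450 0.0000] k=[83 43 6 0 5 0]
t=12: x=[81.2000 43.1350 7.3950 0.4950 4.5500 0.2250] k=[77 41 5 0 10 3]
t=13: x=[75.3800 41.0000 6.3950 0.6750 9.2350 3.3150] k=[71 37 1 0 9 0]
t=14: x=[69.4700 36.9100 2.5750 0.4500 8.1900 0.4050] k=[65 32 6 0 8 0]
t=15: x=[63.5150 32.3150 6.9000 0.6300 7.2800 0.3600] k=[69 37 10 6 4 0]
t=16: x=[67.5600 37.2250 11.0350 6.0900 3.9100 0.1800] k=[71 34 15 8 0 0]

0.1735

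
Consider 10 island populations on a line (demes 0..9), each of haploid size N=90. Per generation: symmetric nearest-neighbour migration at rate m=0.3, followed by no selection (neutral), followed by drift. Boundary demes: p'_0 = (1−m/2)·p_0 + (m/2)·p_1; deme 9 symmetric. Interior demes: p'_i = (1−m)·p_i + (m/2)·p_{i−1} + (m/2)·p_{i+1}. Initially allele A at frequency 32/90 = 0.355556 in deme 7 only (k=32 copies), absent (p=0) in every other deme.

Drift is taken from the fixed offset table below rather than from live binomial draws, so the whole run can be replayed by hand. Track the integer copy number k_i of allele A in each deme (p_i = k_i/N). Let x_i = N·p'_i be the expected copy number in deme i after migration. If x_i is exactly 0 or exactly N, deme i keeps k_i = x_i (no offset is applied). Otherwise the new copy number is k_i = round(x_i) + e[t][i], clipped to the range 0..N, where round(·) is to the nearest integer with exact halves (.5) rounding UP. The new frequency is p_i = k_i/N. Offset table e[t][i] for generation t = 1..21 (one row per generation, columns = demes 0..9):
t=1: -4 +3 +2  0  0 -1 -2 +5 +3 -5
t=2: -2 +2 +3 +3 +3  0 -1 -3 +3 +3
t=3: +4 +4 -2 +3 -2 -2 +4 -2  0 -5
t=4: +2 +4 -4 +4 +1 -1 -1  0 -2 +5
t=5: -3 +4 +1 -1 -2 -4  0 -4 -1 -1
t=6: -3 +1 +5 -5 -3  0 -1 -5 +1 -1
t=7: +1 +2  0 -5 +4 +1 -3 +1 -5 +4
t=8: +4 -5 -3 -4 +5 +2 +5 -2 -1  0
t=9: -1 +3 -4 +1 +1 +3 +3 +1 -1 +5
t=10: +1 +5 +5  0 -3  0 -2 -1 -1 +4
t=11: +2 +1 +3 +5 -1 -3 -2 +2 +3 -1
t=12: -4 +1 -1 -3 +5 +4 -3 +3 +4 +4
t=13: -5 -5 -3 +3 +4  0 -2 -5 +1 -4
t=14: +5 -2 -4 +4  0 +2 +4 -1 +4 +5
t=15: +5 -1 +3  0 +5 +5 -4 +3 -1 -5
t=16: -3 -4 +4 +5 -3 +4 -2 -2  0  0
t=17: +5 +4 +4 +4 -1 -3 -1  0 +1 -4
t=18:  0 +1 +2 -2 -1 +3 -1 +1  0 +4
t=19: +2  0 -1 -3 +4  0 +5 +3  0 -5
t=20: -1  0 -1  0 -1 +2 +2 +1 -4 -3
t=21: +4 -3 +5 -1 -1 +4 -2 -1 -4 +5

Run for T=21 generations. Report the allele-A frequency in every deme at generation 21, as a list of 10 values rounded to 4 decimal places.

[0.0889, 0.0444, 0.1778, 0.1222, 0.1444, 0.2111, 0.1333, 0.1222, 0.0333, 0.1111]

t=0: k=[0 0 0 0 0 0 0 32 0 0]
t=1: x=[0.0000 0.0000 0.0000 0.0000 0.0000 0.0000 4.8000 22.4000 4.8000 0.0000] k=[0 0 0 0 0 0 3 27 8 0]
t=2: x=[0.0000 0.0000 0.0000 0.0000 0.0000 0.4500 6.1500 20.5500 9.6500 1.2000] k=[0 0 0 0 0 0 5 18 13 4]
t=3: x=[0.0000 0.0000 0.0000 0.0000 0.0000 0.7500 6.2000 15.3000 12.4000 5.3500] k=[0 0 0 0 0 0 10 13 12 0]
t=4: x=[0.0000 0.0000 0.0000 0.0000 0.0000 1.5000 8.9500 12.4000 10.3500 1.8000] k=[0 0 0 0 0 1 8 12 8 7]
t=5: x=[0.0000 0.0000 0.0000 0.0000 0.1500 1.9000 7.5500 10.8000 8.4500 7.1500] k=[0 0 0 0 0 0 8 7 7 6]
t=6: x=[0.0000 0.0000 0.0000 0.0000 0.0000 1.2000 6.6500 7.1500 6.8500 6.1500] k=[0 0 0 0 0 1 6 2 8 5]
t=7: x=[0.0000 0.0000 0.0000 0.0000 0.1500 1.6000 4.6500 3.5000 6.6500 5.4500] k=[0 0 0 0 4 3 2 5 2 9]
t=8: x=[0.0000 0.0000 0.0000 0.6000 3.2500 3.0000 2.6000 4.1000 3.5000 7.9500] k=[0 0 0 0 8 5 8 2 3 8]
t=9: x=[0.0000 0.0000 0.0000 1.2000 6.3500 5.9000 6.6500 3.0500 3.6000 7.2500] k=[0 0 0 2 7 9 10 4 3 12]
t=10: x=[0.0000 0.0000 0.3000 2.4500 6.5500 8.8500 8.9500 4.7500 4.5000 10.6500] k=[0 0 5 2 4 9 7 4 4 15]
t=11: x=[0.0000 0.7500 3.8000 2.7500 4.4500 7.9500 6.8500 4.4500 5.6500 13.3500] k=[0 2 7 8 3 5 5 6 9 12]
t=12: x=[0.3000 2.4500 6.4000 7.1000 4.0500 4.7000 5.1500 6.3000 9.0000 11.5500] k=[0 3 5 4 9 9 2 9 13 16]
t=13: x=[0.4500 2.8500 4.5500 4.9000 8.2500 7.9500 4.1000 8.5500 12.8500 15.5500] k=[0 0 2 8 12 8 2 4 14 12]
t=14: x=[0.0000 0.3000 2.6000 7.7000 10.8000 7.7000 3.2000 5.2000 12.2000 12.3000] k=[0 0 0 12 11 10 7 4 16 17]
t=15: x=[0.0000 0.0000 1.8000 10.0500 11.0000 9.7000 7.0000 6.2500 14.3500 16.8500] k=[0 0 5 10 16 15 3 9 13 12]
t=16: x=[0.0000 0.7500 5.0000 10.1500 14.9500 13.3500 5.7000 8.7000 12.2500 12.1500] k=[0 0 9 15 12 17 4 7 12 12]
t=17: x=[0.0000 1.3500 8.5500 13.6500 13.2000 14.3000 6.4000 7.3000 11.2500 12.0000] k=[0 5 13 18 12 11 5 7 12 8]
t=18: x=[0.7500 5.4500 12.5500 16.3500 12.7500 10.2500 6.2000 7.4500 10.6500 8.6000] k=[1 6 15 14 12 13 5 8 11 13]
t=19: x=[1.7500 6.6000 13.5000 13.8500 12.4500 11.6500 6.6500 8.0000 10.8500 12.7000] k=[4 7 13 11 16 12 12 11 11 8]
t=20: x=[4.4500 7.4500 11.8000 12.0500 14.6500 12.6000 11.8500 11.1500 10.5500 8.4500] k=[3 7 11 12 14 15 14 12 7 5]
t=21: x=[3.6000 7.0000 10.5500 12.1500 13.8500 14.7000 13.8500 11.5500 7.4500 5.3000] k=[8 4 16 11 13 19 12 11 3 10]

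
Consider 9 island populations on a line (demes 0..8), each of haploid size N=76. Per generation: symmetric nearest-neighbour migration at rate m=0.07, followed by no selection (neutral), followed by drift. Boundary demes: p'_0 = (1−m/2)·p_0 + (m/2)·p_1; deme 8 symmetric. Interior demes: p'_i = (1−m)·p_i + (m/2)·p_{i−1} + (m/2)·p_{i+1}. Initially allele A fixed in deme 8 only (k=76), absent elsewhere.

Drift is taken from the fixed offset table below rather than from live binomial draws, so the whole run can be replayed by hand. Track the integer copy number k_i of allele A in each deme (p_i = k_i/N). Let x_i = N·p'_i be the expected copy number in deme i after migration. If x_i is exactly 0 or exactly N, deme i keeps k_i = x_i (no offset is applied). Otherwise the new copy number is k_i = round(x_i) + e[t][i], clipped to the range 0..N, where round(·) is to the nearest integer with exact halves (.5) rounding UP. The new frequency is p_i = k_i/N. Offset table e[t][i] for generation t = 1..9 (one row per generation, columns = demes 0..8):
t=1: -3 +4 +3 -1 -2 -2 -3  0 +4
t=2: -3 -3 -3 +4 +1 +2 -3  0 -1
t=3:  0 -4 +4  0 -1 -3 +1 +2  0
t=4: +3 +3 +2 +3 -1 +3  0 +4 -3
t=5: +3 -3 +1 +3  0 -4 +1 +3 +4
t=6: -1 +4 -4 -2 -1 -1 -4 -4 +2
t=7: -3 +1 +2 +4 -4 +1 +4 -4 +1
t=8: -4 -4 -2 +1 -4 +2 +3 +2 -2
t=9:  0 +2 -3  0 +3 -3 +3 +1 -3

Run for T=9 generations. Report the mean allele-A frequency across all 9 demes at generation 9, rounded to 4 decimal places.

t=0: k=[0 0 0 0 0 0 0 0 76]
t=1: x=[0.0000 0.0000 0.0000 0.0000 0.0000 0.0000 0.0000 2.6600 73.3400] k=[0 0 0 0 0 0 0 3 76]
t=2: x=[0.0000 0.0000 0.0000 0.0000 0.0000 0.0000 0.1050 5.4500 73.4450] k=[0 0 0 0 0 0 0 5 72]
t=3: x=[0.0000 0.0000 0.0000 0.0000 0.0000 0.0000 0.1750 7.1700 69.6550] k=[0 0 0 0 0 0 1 9 70]
t=4: x=[0.0000 0.0000 0.0000 0.0000 0.0000 0.0350 1.2450 10.8550 67.8650] k=[0 0 0 0 0 3 1 15 65]
t=5: x=[0.0000 0.0000 0.0000 0.0000 0.1050 2.8250 1.5600 16.2600 63.2500] k=[0 0 0 0 0 0 3 19 67]
t=6: x=[0.0000 0.0000 0.0000 0.0000 0.0000 0.1050 3.4550 20.1200 65.3200] k=[0 0 0 0 0 0 0 16 67]
t=7: x=[0.0000 0.0000 0.0000 0.0000 0.0000 0.0000 0.5600 17.2250 65.2150] k=[0 0 0 0 0 0 5 13 66]
t=8: x=[0.0000 0.0000 0.0000 0.0000 0.0000 0.1750 5.1050 14.5750 64.1450] k=[0 0 0 0 0 2 8 17 62]
t=9: x=[0.0000 0.0000 0.0000 0.0000 0.0700 2.1400 8.1050 18.2600 60.4250] k=[0 0 0 0 3 0 11 19 57]

0.1316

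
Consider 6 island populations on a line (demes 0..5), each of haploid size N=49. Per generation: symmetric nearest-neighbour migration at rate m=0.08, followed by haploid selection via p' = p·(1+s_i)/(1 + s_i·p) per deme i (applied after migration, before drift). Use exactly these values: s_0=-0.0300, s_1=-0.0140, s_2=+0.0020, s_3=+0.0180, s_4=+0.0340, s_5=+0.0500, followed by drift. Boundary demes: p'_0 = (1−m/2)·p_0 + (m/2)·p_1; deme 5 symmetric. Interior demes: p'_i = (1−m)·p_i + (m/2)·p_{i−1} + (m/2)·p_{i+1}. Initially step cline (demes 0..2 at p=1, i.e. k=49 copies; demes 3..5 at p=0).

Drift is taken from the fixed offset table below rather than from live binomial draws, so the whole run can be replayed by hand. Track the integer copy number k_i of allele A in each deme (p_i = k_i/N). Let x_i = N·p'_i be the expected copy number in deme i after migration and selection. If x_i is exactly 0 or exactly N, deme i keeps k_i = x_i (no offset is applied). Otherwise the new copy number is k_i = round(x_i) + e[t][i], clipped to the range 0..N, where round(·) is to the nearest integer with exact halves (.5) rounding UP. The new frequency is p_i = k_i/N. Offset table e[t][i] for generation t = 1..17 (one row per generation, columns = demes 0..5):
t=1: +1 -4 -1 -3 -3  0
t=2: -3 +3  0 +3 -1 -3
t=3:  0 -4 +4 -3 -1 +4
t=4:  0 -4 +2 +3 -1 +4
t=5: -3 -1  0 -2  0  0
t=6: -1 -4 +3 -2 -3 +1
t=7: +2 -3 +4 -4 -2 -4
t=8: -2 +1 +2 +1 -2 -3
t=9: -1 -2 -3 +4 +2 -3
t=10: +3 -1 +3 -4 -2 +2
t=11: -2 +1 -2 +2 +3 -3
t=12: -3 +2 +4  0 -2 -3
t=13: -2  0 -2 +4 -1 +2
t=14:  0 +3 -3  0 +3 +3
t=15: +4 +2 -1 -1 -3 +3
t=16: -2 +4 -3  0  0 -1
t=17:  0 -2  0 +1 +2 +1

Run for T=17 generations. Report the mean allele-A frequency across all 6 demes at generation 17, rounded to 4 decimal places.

0.5034

t=0: k=[49 49 49 0 0 0]
t=1: x=[49.0000 49.0000 47.0438 1.9938 0.0000 0.0000] k=[49 49 46 0 0 0]
t=2: x=[49.0000 48.8783 44.2885 1.8719 0.0000 0.0000] k=[49 49 44 5 0 0]
t=3: x=[49.0000 48.7972 42.6510 6.4594 0.2068 0.0000] k=[49 45 47 3 0 0]
t=4: x=[48.8351 45.1908 45.1671 4.7155 0.1241 0.0000] k=[49 41 47 8 0 0]
t=5: x=[48.6702 41.4706 45.2070 9.3745 0.3308 0.0000] k=[46 40 45 7 0 0]
t=6: x=[45.6666 40.3399 43.2901 8.3630 0.2895 0.0000] k=[45 36 46 6 0 0]
t=7: x=[44.5175 36.6301 44.0090 7.4723 0.2481 0.0000] k=[47 34 48 3 0 0]
t=8: x=[46.4062 34.9391 45.6462 4.7561 0.1241 0.0000] k=[44 36 48 6 0 0]
t=9: x=[43.5338 36.6704 45.8459 7.5533 0.2481 0.0000] k=[43 35 43 12 2 0]
t=10: x=[42.5104 35.5026 41.4528 13.0098 2.3950 0.0840] k=[46 35 44 9 0 2]
t=11: x=[45.4613 35.6636 42.2516 10.1832 0.4548 2.0121] k=[43 37 40 12 3 0]
t=12: x=[42.5922 37.2344 38.7762 12.9291 3.3426 0.1260] k=[40 39 43 13 1 0]
t=13: x=[39.7333 39.0890 41.6525 13.8969 1.4875 0.0420] k=[38 39 40 18 0 2]
t=14: x=[37.7787 38.8873 39.0958 18.3644 0.8267 2.0121] k=[38 42 36 18 4 5]
t=15: x=[37.9007 41.5110 35.5395 18.3644 4.7413 5.1818] k=[42 44 35 17 2 8]
t=16: x=[41.8970 43.4914 34.6603 17.3192 2.9308 8.0840] k=[40 47 32 17 3 7]
t=17: x=[40.0595 46.0815 32.0222 17.2388 3.8366 7.1322] k=[40 44 32 18 6 8]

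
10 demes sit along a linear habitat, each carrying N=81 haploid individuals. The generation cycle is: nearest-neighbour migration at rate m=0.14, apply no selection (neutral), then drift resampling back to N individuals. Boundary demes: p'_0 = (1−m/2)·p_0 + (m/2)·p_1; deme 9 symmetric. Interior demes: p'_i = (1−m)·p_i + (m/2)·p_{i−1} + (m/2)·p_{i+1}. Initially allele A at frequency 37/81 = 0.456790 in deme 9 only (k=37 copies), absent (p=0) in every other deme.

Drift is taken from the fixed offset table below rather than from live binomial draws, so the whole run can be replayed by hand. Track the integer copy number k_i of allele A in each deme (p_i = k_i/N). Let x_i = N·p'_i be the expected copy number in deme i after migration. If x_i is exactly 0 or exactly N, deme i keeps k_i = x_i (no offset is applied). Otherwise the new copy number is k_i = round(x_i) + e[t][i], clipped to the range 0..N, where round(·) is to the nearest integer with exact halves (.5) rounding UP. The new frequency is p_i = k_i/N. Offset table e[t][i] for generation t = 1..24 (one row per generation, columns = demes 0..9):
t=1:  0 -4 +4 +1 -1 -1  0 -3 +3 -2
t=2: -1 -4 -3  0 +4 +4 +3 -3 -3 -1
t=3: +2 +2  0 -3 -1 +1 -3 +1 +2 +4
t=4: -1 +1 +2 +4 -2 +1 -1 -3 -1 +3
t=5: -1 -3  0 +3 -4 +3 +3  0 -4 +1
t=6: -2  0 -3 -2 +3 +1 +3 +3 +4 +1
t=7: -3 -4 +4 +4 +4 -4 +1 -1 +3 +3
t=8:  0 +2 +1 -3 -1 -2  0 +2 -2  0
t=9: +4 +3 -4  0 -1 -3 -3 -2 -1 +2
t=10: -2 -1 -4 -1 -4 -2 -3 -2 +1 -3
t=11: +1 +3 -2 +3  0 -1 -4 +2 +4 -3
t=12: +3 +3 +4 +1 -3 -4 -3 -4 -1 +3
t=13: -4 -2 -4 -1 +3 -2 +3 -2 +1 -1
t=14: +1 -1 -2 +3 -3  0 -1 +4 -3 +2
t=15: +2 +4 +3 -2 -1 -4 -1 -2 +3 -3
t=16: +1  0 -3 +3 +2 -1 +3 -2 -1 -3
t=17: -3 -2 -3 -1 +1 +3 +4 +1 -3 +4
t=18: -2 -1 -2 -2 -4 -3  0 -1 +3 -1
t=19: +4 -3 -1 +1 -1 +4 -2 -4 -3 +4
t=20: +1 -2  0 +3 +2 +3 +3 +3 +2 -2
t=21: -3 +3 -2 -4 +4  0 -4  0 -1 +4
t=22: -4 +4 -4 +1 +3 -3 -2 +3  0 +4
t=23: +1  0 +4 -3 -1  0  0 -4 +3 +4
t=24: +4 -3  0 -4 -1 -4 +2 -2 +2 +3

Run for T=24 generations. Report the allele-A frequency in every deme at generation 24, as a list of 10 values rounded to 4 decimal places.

[0.0000, 0.0000, 0.0370, 0.0000, 0.0617, 0.0000, 0.0494, 0.0494, 0.2222, 0.4074]

t=0: k=[0 0 0 0 0 0 0 0 0 37]
t=1: x=[0.0000 0.0000 0.0000 0.0000 0.0000 0.0000 0.0000 0.0000 2.5900 34.4100] k=[0 0 0 0 0 0 0 0 6 32]
t=2: x=[0.0000 0.0000 0.0000 0.0000 0.0000 0.0000 0.0000 0.4200 7.4000 30.1800] k=[0 0 0 0 0 0 0 0 4 29]
t=3: x=[0.0000 0.0000 0.0000 0.0000 0.0000 0.0000 0.0000 0.2800 5.4700 27.2500] k=[0 0 0 0 0 0 0 1 7 31]
t=4: x=[0.0000 0.0000 0.0000 0.0000 0.0000 0.0000 0.0700 1.3500 8.2600 29.3200] k=[0 0 0 0 0 0 0 0 7 32]
t=5: x=[0.0000 0.0000 0.0000 0.0000 0.0000 0.0000 0.0000 0.4900 8.2600 30.2500] k=[0 0 0 0 0 0 0 0 4 31]
t=6: x=[0.0000 0.0000 0.0000 0.0000 0.0000 0.0000 0.0000 0.2800 5.6100 29.1100] k=[0 0 0 0 0 0 0 3 10 30]
t=7: x=[0.0000 0.0000 0.0000 0.0000 0.0000 0.0000 0.2100 3.2800 10.9100 28.6000] k=[0 0 0 0 0 0 1 2 14 32]
t=8: x=[0.0000 0.0000 0.0000 0.0000 0.0000 0.0700 1.0000 2.7700 14.4200 30.7400] k=[0 0 0 0 0 0 1 5 12 31]
t=9: x=[0.0000 0.0000 0.0000 0.0000 0.0000 0.0700 1.2100 5.2100 12.8400 29.6700] k=[0 0 0 0 0 0 0 3 12 32]
t=10: x=[0.0000 0.0000 0.0000 0.0000 0.0000 0.0000 0.2100 3.4200 12.7700 30.6000] k=[0 0 0 0 0 0 0 1 14 28]
t=11: x=[0.0000 0.0000 0.0000 0.0000 0.0000 0.0000 0.0700 1.8400 14.0700 27.0200] k=[0 0 0 0 0 0 0 4 18 24]
t=12: x=[0.0000 0.0000 0.0000 0.0000 0.0000 0.0000 0.2800 4.7000 17.4400 23.5800] k=[0 0 0 0 0 0 0 1 16 27]
t=13: x=[0.0000 0.0000 0.0000 0.0000 0.0000 0.0000 0.0700 1.9800 15.7200 26.2300] k=[0 0 0 0 0 0 3 0 17 25]
t=14: x=[0.0000 0.0000 0.0000 0.0000 0.0000 0.2100 2.5800 1.4000 16.3700 24.4400] k=[0 0 0 0 0 0 2 5 13 26]
t=15: x=[0.0000 0.0000 0.0000 0.0000 0.0000 0.1400 2.0700 5.3500 13.3500 25.0900] k=[0 0 0 0 0 0 1 3 16 22]
t=16: x=[0.0000 0.0000 0.0000 0.0000 0.0000 0.0700 1.0700 3.7700 15.5100 21.5800] k=[0 0 0 0 0 0 4 2 15 19]
t=17: x=[0.0000 0.0000 0.0000 0.0000 0.0000 0.2800 3.5800 3.0500 14.3700 18.7200] k=[0 0 0 0 0 3 8 4 11 23]
t=18: x=[0.0000 0.0000 0.0000 0.0000 0.2100 3.1400 7.3700 4.7700 11.3500 22.1600] k=[0 0 0 0 0 0 7 4 14 21]
t=19: x=[0.0000 0.0000 0.0000 0.0000 0.0000 0.4900 6.3000 4.9100 13.7900 20.5100] k=[0 0 0 0 0 4 4 1 11 25]
t=20: x=[0.0000 0.0000 0.0000 0.0000 0.2800 3.7200 3.7900 1.9100 11.2800 24.0200] k=[0 0 0 0 2 7 7 5 13 22]
t=21: x=[0.0000 0.0000 0.0000 0.1400 2.2100 6.6500 6.8600 5.7000 13.0700 21.3700] k=[0 0 0 0 6 7 3 6 12 25]
t=22: x=[0.0000 0.0000 0.0000 0.4200 5.6500 6.6500 3.4900 6.2100 12.4900 24.0900] k=[0 0 0 1 9 4 1 9 12 28]
t=23: x=[0.0000 0.0000 0.0700 1.4900 8.0900 4.1400 1.7700 8.6500 12.9100 26.8800] k=[0 0 4 0 7 4 2 5 16 31]
t=24: x=[0.0000 0.2800 3.4400 0.7700 6.3000 4.0700 2.3500 5.5600 16.2800 29.9500] k=[0 0 3 0 5 0 4 4 18 33]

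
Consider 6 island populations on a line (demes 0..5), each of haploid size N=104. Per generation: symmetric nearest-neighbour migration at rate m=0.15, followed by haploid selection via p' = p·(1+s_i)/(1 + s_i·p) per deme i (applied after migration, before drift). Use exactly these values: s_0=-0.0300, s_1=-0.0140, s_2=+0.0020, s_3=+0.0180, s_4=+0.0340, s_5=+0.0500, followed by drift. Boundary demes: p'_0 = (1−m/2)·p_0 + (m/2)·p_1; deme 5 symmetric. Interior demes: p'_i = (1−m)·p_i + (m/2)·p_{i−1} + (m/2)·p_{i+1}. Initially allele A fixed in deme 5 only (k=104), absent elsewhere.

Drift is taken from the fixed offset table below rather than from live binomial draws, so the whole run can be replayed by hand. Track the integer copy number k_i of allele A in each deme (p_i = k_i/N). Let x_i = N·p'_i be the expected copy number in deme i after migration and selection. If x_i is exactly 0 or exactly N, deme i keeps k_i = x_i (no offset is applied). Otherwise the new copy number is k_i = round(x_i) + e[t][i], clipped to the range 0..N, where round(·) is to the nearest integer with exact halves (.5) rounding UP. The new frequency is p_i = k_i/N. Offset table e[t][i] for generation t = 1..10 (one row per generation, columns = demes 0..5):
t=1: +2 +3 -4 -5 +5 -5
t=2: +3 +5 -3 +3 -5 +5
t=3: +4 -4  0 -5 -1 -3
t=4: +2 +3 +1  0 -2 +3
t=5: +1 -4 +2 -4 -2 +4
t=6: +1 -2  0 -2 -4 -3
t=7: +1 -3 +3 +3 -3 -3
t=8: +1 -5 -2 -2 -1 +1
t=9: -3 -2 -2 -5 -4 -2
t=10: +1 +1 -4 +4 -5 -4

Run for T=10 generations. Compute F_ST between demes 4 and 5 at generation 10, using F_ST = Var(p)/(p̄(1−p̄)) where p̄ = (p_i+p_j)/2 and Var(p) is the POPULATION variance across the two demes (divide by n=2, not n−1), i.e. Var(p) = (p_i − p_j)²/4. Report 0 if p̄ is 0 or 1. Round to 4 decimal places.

0.1492

t=0: k=[0 0 0 0 0 104]
t=1: x=[0.0000 0.0000 0.0000 0.0000 8.0447 96.5448] k=[0 0 0 0 13 92]
t=2: x=[0.0000 0.0000 0.0000 0.9924 18.4520 86.7873] k=[0 0 0 4 13 92]
t=3: x=[0.0000 0.0000 0.3006 4.4504 18.7586 86.7873] k=[0 0 0 0 18 84]
t=4: x=[0.0000 0.0000 0.0000 1.3740 22.1778 79.9635] k=[0 0 0 1 20 83]
t=5: x=[0.0000 0.0000 0.0751 2.3913 23.9101 79.2080] k=[0 0 2 0 22 83]
t=6: x=[0.0000 0.1479 1.7033 1.8318 25.5641 79.3543] k=[0 0 2 0 22 76]
t=7: x=[0.0000 0.1479 1.7033 1.8318 25.0299 73.0216] k=[0 0 5 5 22 70]
t=8: x=[0.0000 0.3698 4.6338 6.3810 24.9536 67.5632] k=[0 0 3 4 24 69]
t=9: x=[0.0000 0.2219 2.8555 5.5175 26.5303 66.7987] k=[0 0 1 1 23 65]
t=10: x=[0.0000 0.0740 0.9268 2.6965 25.1317 63.0672] k=[0 1 0 7 20 59]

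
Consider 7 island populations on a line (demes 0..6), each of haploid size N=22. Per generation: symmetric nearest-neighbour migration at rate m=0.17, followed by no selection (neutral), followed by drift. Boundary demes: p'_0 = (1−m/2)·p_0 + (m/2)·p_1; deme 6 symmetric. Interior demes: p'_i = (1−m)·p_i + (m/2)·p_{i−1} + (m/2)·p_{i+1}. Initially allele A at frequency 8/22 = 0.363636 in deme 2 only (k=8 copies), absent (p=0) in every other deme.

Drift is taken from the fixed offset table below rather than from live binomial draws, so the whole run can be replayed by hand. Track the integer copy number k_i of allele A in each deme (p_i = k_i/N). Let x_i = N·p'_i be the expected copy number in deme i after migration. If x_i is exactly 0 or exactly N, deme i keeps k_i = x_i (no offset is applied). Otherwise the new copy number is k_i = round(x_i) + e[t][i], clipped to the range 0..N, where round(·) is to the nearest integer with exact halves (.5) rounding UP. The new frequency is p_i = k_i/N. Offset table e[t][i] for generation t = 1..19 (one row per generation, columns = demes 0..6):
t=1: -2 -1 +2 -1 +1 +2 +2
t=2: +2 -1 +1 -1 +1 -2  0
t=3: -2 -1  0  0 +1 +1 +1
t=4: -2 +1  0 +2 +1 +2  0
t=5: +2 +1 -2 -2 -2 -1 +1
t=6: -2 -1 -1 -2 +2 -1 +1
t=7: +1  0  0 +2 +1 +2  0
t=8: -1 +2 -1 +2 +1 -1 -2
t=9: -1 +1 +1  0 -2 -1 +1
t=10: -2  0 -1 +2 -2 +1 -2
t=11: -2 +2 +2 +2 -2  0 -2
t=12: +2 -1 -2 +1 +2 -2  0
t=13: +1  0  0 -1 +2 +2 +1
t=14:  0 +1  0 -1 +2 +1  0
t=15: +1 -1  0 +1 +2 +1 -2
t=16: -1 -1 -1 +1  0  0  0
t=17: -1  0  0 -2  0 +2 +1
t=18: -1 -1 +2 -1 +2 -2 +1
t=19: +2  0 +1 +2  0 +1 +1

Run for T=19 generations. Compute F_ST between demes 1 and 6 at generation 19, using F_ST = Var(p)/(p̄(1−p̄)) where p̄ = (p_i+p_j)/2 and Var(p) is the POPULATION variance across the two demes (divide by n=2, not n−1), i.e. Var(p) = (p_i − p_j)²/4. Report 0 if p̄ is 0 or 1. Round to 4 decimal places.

0.0051

t=0: k=[0 0 8 0 0 0 0]
t=1: x=[0.0000 0.6800 6.6400 0.6800 0.0000 0.0000 0.0000] k=[0 0 9 0 0 0 0]
t=2: x=[0.0000 0.7650 7.4700 0.7650 0.0000 0.0000 0.0000] k=[0 0 8 0 0 0 0]
t=3: x=[0.0000 0.6800 6.6400 0.6800 0.0000 0.0000 0.0000] k=[0 0 7 1 0 0 0]
t=4: x=[0.0000 0.5950 5.8950 1.4250 0.0850 0.0000 0.0000] k=[0 2 6 3 1 0 0]
t=5: x=[0.1700 2.1700 5.4050 3.0850 1.0850 0.0850 0.0000] k=[2 3 3 1 0 0 0]
t=6: x=[2.0850 2.9150 2.8300 1.0850 0.0850 0.0000 0.0000] k=[0 2 2 0 2 0 0]
t=7: x=[0.1700 1.8300 1.8300 0.3400 1.6600 0.1700 0.0000] k=[1 2 2 2 3 2 0]
t=8: x=[1.0850 1.9150 2.0000 2.0850 2.8300 1.9150 0.1700] k=[0 4 1 4 4 1 0]
t=9: x=[0.3400 3.4050 1.5100 3.7450 3.7450 1.1700 0.0850] k=[0 4 3 4 2 0 1]
t=10: x=[0.3400 3.5750 3.1700 3.7450 2.0000 0.2550 0.9150] k=[0 4 2 6 0 1 0]
t=11: x=[0.3400 3.4900 2.5100 5.1500 0.5950 0.8300 0.0850] k=[0 5 5 7 0 1 0]
t=12: x=[0.4250 4.5750 5.1700 6.2350 0.6800 0.8300 0.0850] k=[2 4 3 7 3 0 0]
t=13: x=[2.1700 3.7450 3.4250 6.3200 3.0850 0.2550 0.0000] k=[3 4 3 5 5 2 0]
t=14: x=[3.0850 3.8300 3.2550 4.8300 4.7450 2.0850 0.1700] k=[3 5 3 4 7 3 0]
t=15: x=[3.1700 4.6600 3.2550 4.1700 6.4050 3.0850 0.2550] k=[4 4 3 5 8 4 0]
t=16: x=[4.0000 3.9150 3.2550 5.0850 7.4050 4.0000 0.3400] k=[3 3 2 6 7 4 0]
t=17: x=[3.0000 2.9150 2.4250 5.7450 6.6600 3.9150 0.3400] k=[2 3 2 4 7 6 1]
t=18: x=[2.0850 2.8300 2.2550 4.0850 6.6600 5.6600 1.4250] k=[1 2 4 3 9 4 2]
t=19: x=[1.0850 2.0850 3.7450 3.5950 8.0650 4.2550 2.1700] k=[3 2 5 6 8 5 3]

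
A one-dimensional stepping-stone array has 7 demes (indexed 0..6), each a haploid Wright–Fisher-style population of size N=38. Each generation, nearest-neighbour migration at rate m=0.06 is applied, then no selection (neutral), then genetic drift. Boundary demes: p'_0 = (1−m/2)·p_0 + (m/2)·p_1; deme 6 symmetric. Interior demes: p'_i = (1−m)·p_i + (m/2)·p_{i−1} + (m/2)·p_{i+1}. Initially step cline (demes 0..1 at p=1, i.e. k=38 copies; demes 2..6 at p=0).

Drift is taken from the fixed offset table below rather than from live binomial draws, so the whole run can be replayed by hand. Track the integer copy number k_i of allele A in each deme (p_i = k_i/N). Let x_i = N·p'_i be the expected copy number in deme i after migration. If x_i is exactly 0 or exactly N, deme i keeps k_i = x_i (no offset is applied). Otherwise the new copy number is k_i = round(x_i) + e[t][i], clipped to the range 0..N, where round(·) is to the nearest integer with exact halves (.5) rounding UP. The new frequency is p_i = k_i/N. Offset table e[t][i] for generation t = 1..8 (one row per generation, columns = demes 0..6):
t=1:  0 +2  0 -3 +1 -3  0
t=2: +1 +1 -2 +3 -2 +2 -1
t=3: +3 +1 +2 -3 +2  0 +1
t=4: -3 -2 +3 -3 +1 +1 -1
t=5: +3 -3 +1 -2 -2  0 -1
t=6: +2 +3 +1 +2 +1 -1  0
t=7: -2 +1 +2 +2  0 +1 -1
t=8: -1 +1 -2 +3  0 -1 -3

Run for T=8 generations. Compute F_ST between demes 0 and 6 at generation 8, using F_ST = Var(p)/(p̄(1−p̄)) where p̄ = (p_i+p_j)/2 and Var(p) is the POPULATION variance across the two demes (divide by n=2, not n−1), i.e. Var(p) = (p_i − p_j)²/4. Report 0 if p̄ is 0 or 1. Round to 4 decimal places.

0.8537

t=0: k=[38 38 0 0 0 0 0]
t=1: x=[38.0000 36.8600 1.1400 0.0000 0.0000 0.0000 0.0000] k=[38 38 1 0 0 0 0]
t=2: x=[38.0000 36.8900 2.0800 0.0300 0.0000 0.0000 0.0000] k=[38 38 0 3 0 0 0]
t=3: x=[38.0000 36.8600 1.2300 2.8200 0.0900 0.0000 0.0000] k=[38 38 3 0 2 0 0]
t=4: x=[38.0000 36.9500 3.9600 0.1500 1.8800 0.0600 0.0000] k=[38 35 7 0 3 1 0]
t=5: x=[37.9100 34.2500 7.6300 0.3000 2.8500 1.0300 0.0300] k=[38 31 9 0 1 1 0]
t=6: x=[37.7900 30.5500 9.3900 0.3000 0.9700 0.9700 0.0300] k=[38 34 10 2 2 0 0]
t=7: x=[37.8800 33.4000 10.4800 2.2400 1.9400 0.0600 0.0000] k=[36 34 12 4 2 1 0]
t=8: x=[35.9400 33.4000 12.4200 4.1800 2.0300 1.0000 0.0300] k=[35 34 10 7 2 0 0]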